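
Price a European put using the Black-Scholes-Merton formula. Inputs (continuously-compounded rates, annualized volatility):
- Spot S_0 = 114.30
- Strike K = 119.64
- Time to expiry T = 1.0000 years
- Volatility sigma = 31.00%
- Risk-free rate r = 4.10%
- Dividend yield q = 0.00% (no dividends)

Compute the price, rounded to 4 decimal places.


Answer: Price = 14.3808

Derivation:
d1 = (ln(S/K) + (r - q + 0.5*sigma^2) * T) / (sigma * sqrt(T)) = 0.13996560
d2 = d1 - sigma * sqrt(T) = -0.17003440
exp(-rT) = 0.95982913; exp(-qT) = 1.00000000
P = K * exp(-rT) * N(-d2) - S_0 * exp(-qT) * N(-d1)
N(-d1) = 0.44434358; N(-d2) = 0.56750846
P = 119.6400 * 0.95982913 * 0.56750846 - 114.3000 * 1.00000000 * 0.44434358 = 14.3808


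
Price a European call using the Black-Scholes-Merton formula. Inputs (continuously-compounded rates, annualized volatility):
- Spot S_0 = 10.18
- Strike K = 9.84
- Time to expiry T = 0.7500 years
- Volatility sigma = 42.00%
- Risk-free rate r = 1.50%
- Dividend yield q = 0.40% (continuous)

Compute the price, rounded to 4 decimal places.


d1 = (ln(S/K) + (r - q + 0.5*sigma^2) * T) / (sigma * sqrt(T)) = 0.29793831
d2 = d1 - sigma * sqrt(T) = -0.06579236
exp(-rT) = 0.98881304; exp(-qT) = 0.99700450
C = S_0 * exp(-qT) * N(d1) - K * exp(-rT) * N(d2)
N(d1) = 0.61712488; N(d2) = 0.47377157
C = 10.1800 * 0.99700450 * 0.61712488 - 9.8400 * 0.98881304 * 0.47377157 = 1.6538

Answer: Price = 1.6538


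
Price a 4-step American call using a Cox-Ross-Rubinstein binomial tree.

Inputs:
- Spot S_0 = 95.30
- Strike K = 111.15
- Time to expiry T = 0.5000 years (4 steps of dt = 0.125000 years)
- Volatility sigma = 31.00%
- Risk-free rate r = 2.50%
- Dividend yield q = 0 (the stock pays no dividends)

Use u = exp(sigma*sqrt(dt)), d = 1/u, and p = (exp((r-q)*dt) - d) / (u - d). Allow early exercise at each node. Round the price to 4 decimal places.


dt = T/N = 0.125000
u = exp(sigma*sqrt(dt)) = 1.115833; d = 1/u = 0.896191
p = (exp((r-q)*dt) - d) / (u - d) = 0.486877
Discount per step: exp(-r*dt) = 0.996880
Stock lattice S(k, i) with i counting down-moves:
  k=0: S(0,0) = 95.3000
  k=1: S(1,0) = 106.3389; S(1,1) = 85.4070
  k=2: S(2,0) = 118.6565; S(2,1) = 95.3000; S(2,2) = 76.5410
  k=3: S(3,0) = 132.4009; S(3,1) = 106.3389; S(3,2) = 85.4070; S(3,3) = 68.5954
  k=4: S(4,0) = 147.7373; S(4,1) = 118.6565; S(4,2) = 95.3000; S(4,3) = 76.5410; S(4,4) = 61.4746
Terminal payoffs V(N, i) = max(S_T - K, 0):
  V(4,0) = 36.587347; V(4,1) = 7.506518; V(4,2) = 0.000000; V(4,3) = 0.000000; V(4,4) = 0.000000
Backward induction: V(k, i) = exp(-r*dt) * [p * V(k+1, i) + (1-p) * V(k+1, i+1)]; then take max(V_cont, immediate exercise) for American.
  V(3,0) = exp(-r*dt) * [p*36.587347 + (1-p)*7.506518] = 21.597705; exercise = 21.250903; V(3,0) = max -> 21.597705
  V(3,1) = exp(-r*dt) * [p*7.506518 + (1-p)*0.000000] = 3.643347; exercise = 0.000000; V(3,1) = max -> 3.643347
  V(3,2) = exp(-r*dt) * [p*0.000000 + (1-p)*0.000000] = 0.000000; exercise = 0.000000; V(3,2) = max -> 0.000000
  V(3,3) = exp(-r*dt) * [p*0.000000 + (1-p)*0.000000] = 0.000000; exercise = 0.000000; V(3,3) = max -> 0.000000
  V(2,0) = exp(-r*dt) * [p*21.597705 + (1-p)*3.643347] = 12.346267; exercise = 7.506518; V(2,0) = max -> 12.346267
  V(2,1) = exp(-r*dt) * [p*3.643347 + (1-p)*0.000000] = 1.768327; exercise = 0.000000; V(2,1) = max -> 1.768327
  V(2,2) = exp(-r*dt) * [p*0.000000 + (1-p)*0.000000] = 0.000000; exercise = 0.000000; V(2,2) = max -> 0.000000
  V(1,0) = exp(-r*dt) * [p*12.346267 + (1-p)*1.768327] = 6.896896; exercise = 0.000000; V(1,0) = max -> 6.896896
  V(1,1) = exp(-r*dt) * [p*1.768327 + (1-p)*0.000000] = 0.858271; exercise = 0.000000; V(1,1) = max -> 0.858271
  V(0,0) = exp(-r*dt) * [p*6.896896 + (1-p)*0.858271] = 3.786487; exercise = 0.000000; V(0,0) = max -> 3.786487

Answer: Price = V(0,0) = 3.7865


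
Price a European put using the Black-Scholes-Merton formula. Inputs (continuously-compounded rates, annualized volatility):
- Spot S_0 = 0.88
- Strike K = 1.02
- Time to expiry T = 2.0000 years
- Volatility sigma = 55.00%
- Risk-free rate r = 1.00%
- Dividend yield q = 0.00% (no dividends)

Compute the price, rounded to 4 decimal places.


Answer: Price = 0.3480

Derivation:
d1 = (ln(S/K) + (r - q + 0.5*sigma^2) * T) / (sigma * sqrt(T)) = 0.22481367
d2 = d1 - sigma * sqrt(T) = -0.55300378
exp(-rT) = 0.98019867; exp(-qT) = 1.00000000
P = K * exp(-rT) * N(-d2) - S_0 * exp(-qT) * N(-d1)
N(-d1) = 0.41106211; N(-d2) = 0.70986959
P = 1.0200 * 0.98019867 * 0.70986959 - 0.8800 * 1.00000000 * 0.41106211 = 0.3480


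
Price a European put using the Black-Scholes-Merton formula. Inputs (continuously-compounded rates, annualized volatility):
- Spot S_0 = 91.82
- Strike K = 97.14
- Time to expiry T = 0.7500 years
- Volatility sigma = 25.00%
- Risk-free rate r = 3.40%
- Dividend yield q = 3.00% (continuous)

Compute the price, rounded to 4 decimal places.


Answer: Price = 10.6487

Derivation:
d1 = (ln(S/K) + (r - q + 0.5*sigma^2) * T) / (sigma * sqrt(T)) = -0.13803566
d2 = d1 - sigma * sqrt(T) = -0.35454202
exp(-rT) = 0.97482238; exp(-qT) = 0.97775124
P = K * exp(-rT) * N(-d2) - S_0 * exp(-qT) * N(-d1)
N(-d1) = 0.55489388; N(-d2) = 0.63853364
P = 97.1400 * 0.97482238 * 0.63853364 - 91.8200 * 0.97775124 * 0.55489388 = 10.6487


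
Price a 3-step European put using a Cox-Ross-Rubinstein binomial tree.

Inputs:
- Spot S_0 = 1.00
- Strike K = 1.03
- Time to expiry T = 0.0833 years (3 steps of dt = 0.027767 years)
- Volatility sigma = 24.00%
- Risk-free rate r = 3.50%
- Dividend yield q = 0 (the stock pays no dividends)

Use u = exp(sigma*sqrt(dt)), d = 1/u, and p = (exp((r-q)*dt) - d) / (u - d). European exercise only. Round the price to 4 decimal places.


dt = T/N = 0.027767
u = exp(sigma*sqrt(dt)) = 1.040802; d = 1/u = 0.960797
p = (exp((r-q)*dt) - d) / (u - d) = 0.502156
Discount per step: exp(-r*dt) = 0.999029
Stock lattice S(k, i) with i counting down-moves:
  k=0: S(0,0) = 1.0000
  k=1: S(1,0) = 1.0408; S(1,1) = 0.9608
  k=2: S(2,0) = 1.0833; S(2,1) = 1.0000; S(2,2) = 0.9231
  k=3: S(3,0) = 1.1275; S(3,1) = 1.0408; S(3,2) = 0.9608; S(3,3) = 0.8869
Terminal payoffs V(N, i) = max(K - S_T, 0):
  V(3,0) = 0.000000; V(3,1) = 0.000000; V(3,2) = 0.069203; V(3,3) = 0.143058
Backward induction: V(k, i) = exp(-r*dt) * [p * V(k+1, i) + (1-p) * V(k+1, i+1)].
  V(2,0) = exp(-r*dt) * [p*0.000000 + (1-p)*0.000000] = 0.000000
  V(2,1) = exp(-r*dt) * [p*0.000000 + (1-p)*0.069203] = 0.034419
  V(2,2) = exp(-r*dt) * [p*0.069203 + (1-p)*0.143058] = 0.105868
  V(1,0) = exp(-r*dt) * [p*0.000000 + (1-p)*0.034419] = 0.017119
  V(1,1) = exp(-r*dt) * [p*0.034419 + (1-p)*0.105868] = 0.069922
  V(0,0) = exp(-r*dt) * [p*0.017119 + (1-p)*0.069922] = 0.043364

Answer: Price = V(0,0) = 0.0434


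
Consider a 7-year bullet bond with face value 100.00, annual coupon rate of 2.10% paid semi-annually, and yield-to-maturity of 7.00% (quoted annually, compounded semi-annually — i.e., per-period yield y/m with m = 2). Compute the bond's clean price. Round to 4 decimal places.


Coupon per period c = face * coupon_rate / m = 1.050000
Periods per year m = 2; per-period yield y/m = 0.035000
Number of cashflows N = 14
Cashflows (t years, CF_t, discount factor 1/(1+y/m)^(m*t), PV):
  t = 0.5000: CF_t = 1.050000, DF = 0.966184, PV = 1.014493
  t = 1.0000: CF_t = 1.050000, DF = 0.933511, PV = 0.980186
  t = 1.5000: CF_t = 1.050000, DF = 0.901943, PV = 0.947040
  t = 2.0000: CF_t = 1.050000, DF = 0.871442, PV = 0.915014
  t = 2.5000: CF_t = 1.050000, DF = 0.841973, PV = 0.884072
  t = 3.0000: CF_t = 1.050000, DF = 0.813501, PV = 0.854176
  t = 3.5000: CF_t = 1.050000, DF = 0.785991, PV = 0.825291
  t = 4.0000: CF_t = 1.050000, DF = 0.759412, PV = 0.797382
  t = 4.5000: CF_t = 1.050000, DF = 0.733731, PV = 0.770418
  t = 5.0000: CF_t = 1.050000, DF = 0.708919, PV = 0.744365
  t = 5.5000: CF_t = 1.050000, DF = 0.684946, PV = 0.719193
  t = 6.0000: CF_t = 1.050000, DF = 0.661783, PV = 0.694872
  t = 6.5000: CF_t = 1.050000, DF = 0.639404, PV = 0.671374
  t = 7.0000: CF_t = 101.050000, DF = 0.617782, PV = 62.426850
Price P = sum_t PV_t = 73.244725

Answer: Price = 73.2447


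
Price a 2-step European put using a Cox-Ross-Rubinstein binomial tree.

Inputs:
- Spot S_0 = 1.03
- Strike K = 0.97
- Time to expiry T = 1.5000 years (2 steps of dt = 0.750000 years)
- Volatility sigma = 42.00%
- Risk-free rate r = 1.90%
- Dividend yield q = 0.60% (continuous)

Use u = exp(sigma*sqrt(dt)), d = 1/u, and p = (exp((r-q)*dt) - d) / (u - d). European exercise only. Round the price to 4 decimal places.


dt = T/N = 0.750000
u = exp(sigma*sqrt(dt)) = 1.438687; d = 1/u = 0.695078
p = (exp((r-q)*dt) - d) / (u - d) = 0.423233
Discount per step: exp(-r*dt) = 0.985851
Stock lattice S(k, i) with i counting down-moves:
  k=0: S(0,0) = 1.0300
  k=1: S(1,0) = 1.4818; S(1,1) = 0.7159
  k=2: S(2,0) = 2.1319; S(2,1) = 1.0300; S(2,2) = 0.4976
Terminal payoffs V(N, i) = max(K - S_T, 0):
  V(2,0) = 0.000000; V(2,1) = 0.000000; V(2,2) = 0.472372
Backward induction: V(k, i) = exp(-r*dt) * [p * V(k+1, i) + (1-p) * V(k+1, i+1)].
  V(1,0) = exp(-r*dt) * [p*0.000000 + (1-p)*0.000000] = 0.000000
  V(1,1) = exp(-r*dt) * [p*0.000000 + (1-p)*0.472372] = 0.268594
  V(0,0) = exp(-r*dt) * [p*0.000000 + (1-p)*0.268594] = 0.152724

Answer: Price = V(0,0) = 0.1527


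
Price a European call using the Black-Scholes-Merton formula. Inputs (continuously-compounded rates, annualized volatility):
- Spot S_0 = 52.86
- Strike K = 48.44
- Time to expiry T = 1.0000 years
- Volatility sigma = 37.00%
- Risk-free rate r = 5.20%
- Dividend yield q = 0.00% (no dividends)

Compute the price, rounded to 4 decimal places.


Answer: Price = 11.1925

Derivation:
d1 = (ln(S/K) + (r - q + 0.5*sigma^2) * T) / (sigma * sqrt(T)) = 0.56154322
d2 = d1 - sigma * sqrt(T) = 0.19154322
exp(-rT) = 0.94932887; exp(-qT) = 1.00000000
C = S_0 * exp(-qT) * N(d1) - K * exp(-rT) * N(d2)
N(d1) = 0.71278636; N(d2) = 0.57594999
C = 52.8600 * 1.00000000 * 0.71278636 - 48.4400 * 0.94932887 * 0.57594999 = 11.1925


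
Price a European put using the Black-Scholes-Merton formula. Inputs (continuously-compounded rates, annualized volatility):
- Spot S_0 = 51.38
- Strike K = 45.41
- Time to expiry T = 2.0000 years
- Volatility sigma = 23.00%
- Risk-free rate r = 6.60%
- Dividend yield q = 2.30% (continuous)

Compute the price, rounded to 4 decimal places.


Answer: Price = 2.2387

Derivation:
d1 = (ln(S/K) + (r - q + 0.5*sigma^2) * T) / (sigma * sqrt(T)) = 0.80676778
d2 = d1 - sigma * sqrt(T) = 0.48149866
exp(-rT) = 0.87634100; exp(-qT) = 0.95504196
P = K * exp(-rT) * N(-d2) - S_0 * exp(-qT) * N(-d1)
N(-d1) = 0.20990014; N(-d2) = 0.31508106
P = 45.4100 * 0.87634100 * 0.31508106 - 51.3800 * 0.95504196 * 0.20990014 = 2.2387


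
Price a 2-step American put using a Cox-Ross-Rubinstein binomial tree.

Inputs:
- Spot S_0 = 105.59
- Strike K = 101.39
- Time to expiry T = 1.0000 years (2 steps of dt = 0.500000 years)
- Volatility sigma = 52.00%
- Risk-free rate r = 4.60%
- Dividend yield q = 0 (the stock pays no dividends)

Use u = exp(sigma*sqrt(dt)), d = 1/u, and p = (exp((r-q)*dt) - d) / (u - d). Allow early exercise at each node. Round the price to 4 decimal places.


dt = T/N = 0.500000
u = exp(sigma*sqrt(dt)) = 1.444402; d = 1/u = 0.692328
p = (exp((r-q)*dt) - d) / (u - d) = 0.440034
Discount per step: exp(-r*dt) = 0.977262
Stock lattice S(k, i) with i counting down-moves:
  k=0: S(0,0) = 105.5900
  k=1: S(1,0) = 152.5144; S(1,1) = 73.1029
  k=2: S(2,0) = 220.2922; S(2,1) = 105.5900; S(2,2) = 50.6112
Terminal payoffs V(N, i) = max(K - S_T, 0):
  V(2,0) = 0.000000; V(2,1) = 0.000000; V(2,2) = 50.778814
Backward induction: V(k, i) = exp(-r*dt) * [p * V(k+1, i) + (1-p) * V(k+1, i+1)]; then take max(V_cont, immediate exercise) for American.
  V(1,0) = exp(-r*dt) * [p*0.000000 + (1-p)*0.000000] = 0.000000; exercise = 0.000000; V(1,0) = max -> 0.000000
  V(1,1) = exp(-r*dt) * [p*0.000000 + (1-p)*50.778814] = 27.787858; exercise = 28.287092; V(1,1) = max -> 28.287092
  V(0,0) = exp(-r*dt) * [p*0.000000 + (1-p)*28.287092] = 15.479639; exercise = 0.000000; V(0,0) = max -> 15.479639

Answer: Price = V(0,0) = 15.4796


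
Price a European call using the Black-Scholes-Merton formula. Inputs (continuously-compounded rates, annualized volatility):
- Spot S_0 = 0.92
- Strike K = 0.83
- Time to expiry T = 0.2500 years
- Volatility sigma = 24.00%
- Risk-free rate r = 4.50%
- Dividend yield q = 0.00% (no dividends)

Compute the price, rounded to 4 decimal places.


d1 = (ln(S/K) + (r - q + 0.5*sigma^2) * T) / (sigma * sqrt(T)) = 1.01164974
d2 = d1 - sigma * sqrt(T) = 0.89164974
exp(-rT) = 0.98881304; exp(-qT) = 1.00000000
C = S_0 * exp(-qT) * N(d1) - K * exp(-rT) * N(d2)
N(d1) = 0.84414722; N(d2) = 0.81370965
C = 0.9200 * 1.00000000 * 0.84414722 - 0.8300 * 0.98881304 * 0.81370965 = 0.1088

Answer: Price = 0.1088


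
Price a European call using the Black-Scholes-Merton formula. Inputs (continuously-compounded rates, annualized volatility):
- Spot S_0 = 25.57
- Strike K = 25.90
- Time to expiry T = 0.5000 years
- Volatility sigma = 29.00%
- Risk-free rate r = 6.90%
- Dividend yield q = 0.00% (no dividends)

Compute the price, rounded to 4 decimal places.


Answer: Price = 2.3514

Derivation:
d1 = (ln(S/K) + (r - q + 0.5*sigma^2) * T) / (sigma * sqrt(T)) = 0.20823963
d2 = d1 - sigma * sqrt(T) = 0.00317867
exp(-rT) = 0.96608834; exp(-qT) = 1.00000000
C = S_0 * exp(-qT) * N(d1) - K * exp(-rT) * N(d2)
N(d1) = 0.58247907; N(d2) = 0.50126810
C = 25.5700 * 1.00000000 * 0.58247907 - 25.9000 * 0.96608834 * 0.50126810 = 2.3514


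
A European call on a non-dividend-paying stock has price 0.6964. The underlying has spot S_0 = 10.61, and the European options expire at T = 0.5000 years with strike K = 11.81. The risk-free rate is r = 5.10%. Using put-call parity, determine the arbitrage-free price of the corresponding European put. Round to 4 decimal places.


Put-call parity: C - P = S_0 * exp(-qT) - K * exp(-rT).
S_0 * exp(-qT) = 10.6100 * 1.00000000 = 10.61000000
K * exp(-rT) = 11.8100 * 0.97482238 = 11.51265230
P = C - S*exp(-qT) + K*exp(-rT)
P = 0.6964 - 10.61000000 + 11.51265230 = 1.5991

Answer: Put price = 1.5991


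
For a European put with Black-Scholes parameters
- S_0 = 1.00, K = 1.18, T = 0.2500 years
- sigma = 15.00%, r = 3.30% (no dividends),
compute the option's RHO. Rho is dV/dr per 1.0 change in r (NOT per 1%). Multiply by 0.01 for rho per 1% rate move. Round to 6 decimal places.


Answer: Rho = -0.287776

Derivation:
d1 = -2.0593591797; d2 = -2.1343591797
phi(d1) = 0.0478627065; exp(-qT) = 1.0000000000; exp(-rT) = 0.9917839379
N(-d2) = 0.9835933048
Rho = -K*T*exp(-rT)*N(-d2) = -1.1800 * 0.2500 * 0.9917839379 * 0.9835933048 = -0.287776


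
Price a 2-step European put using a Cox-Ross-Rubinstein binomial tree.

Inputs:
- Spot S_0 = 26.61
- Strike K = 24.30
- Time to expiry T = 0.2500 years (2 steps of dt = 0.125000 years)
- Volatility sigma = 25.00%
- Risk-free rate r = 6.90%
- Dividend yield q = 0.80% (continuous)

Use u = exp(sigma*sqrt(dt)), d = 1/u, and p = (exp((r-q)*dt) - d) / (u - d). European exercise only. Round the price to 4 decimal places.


dt = T/N = 0.125000
u = exp(sigma*sqrt(dt)) = 1.092412; d = 1/u = 0.915405
p = (exp((r-q)*dt) - d) / (u - d) = 0.521159
Discount per step: exp(-r*dt) = 0.991412
Stock lattice S(k, i) with i counting down-moves:
  k=0: S(0,0) = 26.6100
  k=1: S(1,0) = 29.0691; S(1,1) = 24.3589
  k=2: S(2,0) = 31.7554; S(2,1) = 26.6100; S(2,2) = 22.2983
Terminal payoffs V(N, i) = max(K - S_T, 0):
  V(2,0) = 0.000000; V(2,1) = 0.000000; V(2,2) = 2.001701
Backward induction: V(k, i) = exp(-r*dt) * [p * V(k+1, i) + (1-p) * V(k+1, i+1)].
  V(1,0) = exp(-r*dt) * [p*0.000000 + (1-p)*0.000000] = 0.000000
  V(1,1) = exp(-r*dt) * [p*0.000000 + (1-p)*2.001701] = 0.950264
  V(0,0) = exp(-r*dt) * [p*0.000000 + (1-p)*0.950264] = 0.451118

Answer: Price = V(0,0) = 0.4511


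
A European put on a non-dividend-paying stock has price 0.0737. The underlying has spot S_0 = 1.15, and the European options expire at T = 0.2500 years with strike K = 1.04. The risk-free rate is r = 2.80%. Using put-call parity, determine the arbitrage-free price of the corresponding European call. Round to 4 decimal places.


Put-call parity: C - P = S_0 * exp(-qT) - K * exp(-rT).
S_0 * exp(-qT) = 1.1500 * 1.00000000 = 1.15000000
K * exp(-rT) = 1.0400 * 0.99302444 = 1.03274542
C = P + S*exp(-qT) - K*exp(-rT)
C = 0.0737 + 1.15000000 - 1.03274542 = 0.1910

Answer: Call price = 0.1910


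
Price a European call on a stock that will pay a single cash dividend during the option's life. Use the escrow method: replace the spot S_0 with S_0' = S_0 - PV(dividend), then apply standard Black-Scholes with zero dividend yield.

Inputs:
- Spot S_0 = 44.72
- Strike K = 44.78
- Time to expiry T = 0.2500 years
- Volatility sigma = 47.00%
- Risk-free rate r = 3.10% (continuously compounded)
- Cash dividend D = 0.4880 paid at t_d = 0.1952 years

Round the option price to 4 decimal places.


PV(D) = D * exp(-r * t_d) = 0.4880 * 0.99396707 = 0.48505593
S_0' = S_0 - PV(D) = 44.7200 - 0.48505593 = 44.23494407
d1 = (ln(S_0'/K) + (r + sigma^2/2)*T) / (sigma*sqrt(T)) = 0.09836577
d2 = d1 - sigma*sqrt(T) = -0.13663423
exp(-rT) = 0.99227995
N(d1) = 0.53917907; N(d2) = 0.44565996
C = S_0' * N(d1) - K * exp(-rT) * N(d2) = 44.23494407 * 0.53917907 - 44.7800 * 0.99227995 * 0.44565996 = 4.0480

Answer: Price = 4.0480


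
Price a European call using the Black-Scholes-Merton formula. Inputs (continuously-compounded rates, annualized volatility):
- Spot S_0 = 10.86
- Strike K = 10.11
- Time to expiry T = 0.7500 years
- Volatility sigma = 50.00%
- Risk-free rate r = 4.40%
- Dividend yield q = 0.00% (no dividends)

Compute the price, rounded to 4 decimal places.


Answer: Price = 2.3586

Derivation:
d1 = (ln(S/K) + (r - q + 0.5*sigma^2) * T) / (sigma * sqrt(T)) = 0.45798029
d2 = d1 - sigma * sqrt(T) = 0.02496759
exp(-rT) = 0.96753856; exp(-qT) = 1.00000000
C = S_0 * exp(-qT) * N(d1) - K * exp(-rT) * N(d2)
N(d1) = 0.67651670; N(d2) = 0.50995959
C = 10.8600 * 1.00000000 * 0.67651670 - 10.1100 * 0.96753856 * 0.50995959 = 2.3586


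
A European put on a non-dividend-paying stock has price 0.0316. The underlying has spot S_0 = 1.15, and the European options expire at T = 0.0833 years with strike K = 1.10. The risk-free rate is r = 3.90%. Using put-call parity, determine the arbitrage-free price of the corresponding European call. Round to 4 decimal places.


Put-call parity: C - P = S_0 * exp(-qT) - K * exp(-rT).
S_0 * exp(-qT) = 1.1500 * 1.00000000 = 1.15000000
K * exp(-rT) = 1.1000 * 0.99675657 = 1.09643223
C = P + S*exp(-qT) - K*exp(-rT)
C = 0.0316 + 1.15000000 - 1.09643223 = 0.0852

Answer: Call price = 0.0852


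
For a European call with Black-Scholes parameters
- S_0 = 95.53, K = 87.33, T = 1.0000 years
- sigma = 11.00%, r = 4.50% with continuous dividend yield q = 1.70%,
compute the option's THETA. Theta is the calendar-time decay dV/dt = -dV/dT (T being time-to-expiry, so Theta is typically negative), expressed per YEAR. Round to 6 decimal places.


Answer: Theta = -2.879985

Derivation:
d1 = 1.1254207987; d2 = 1.0154207987
phi(d1) = 0.2117763487; exp(-qT) = 0.9831436846; exp(-rT) = 0.9559974818
Theta = -S*exp(-qT)*phi(d1)*sigma/(2*sqrt(T)) - r*K*exp(-rT)*N(d2) + q*S*exp(-qT)*N(d1)
N(d1) = 0.8697946192; N(d2) = 0.8450473586; sqrt(T) = 1.0000000000
Term 1 = -95.5300 * 0.9831436846 * 0.2117763487 * 0.1100 / (2 * 1.0000000000) = -1.0939486011
Term 2 = -0.0450 * 87.3300 * 0.9559974818 * 0.8450473586 = -3.1747809875
Term 3 = 0.0170 * 95.5300 * 0.9831436846 * 0.8697946192 = 1.3887446842
Theta = -1.0939486011 + (-3.1747809875) + (1.3887446842) = -2.879985


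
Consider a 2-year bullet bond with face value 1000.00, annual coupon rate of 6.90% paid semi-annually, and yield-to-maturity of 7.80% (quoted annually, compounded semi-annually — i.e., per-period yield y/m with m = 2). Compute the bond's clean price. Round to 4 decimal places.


Coupon per period c = face * coupon_rate / m = 34.500000
Periods per year m = 2; per-period yield y/m = 0.039000
Number of cashflows N = 4
Cashflows (t years, CF_t, discount factor 1/(1+y/m)^(m*t), PV):
  t = 0.5000: CF_t = 34.500000, DF = 0.962464, PV = 33.205005
  t = 1.0000: CF_t = 34.500000, DF = 0.926337, PV = 31.958619
  t = 1.5000: CF_t = 34.500000, DF = 0.891566, PV = 30.759017
  t = 2.0000: CF_t = 1034.500000, DF = 0.858100, PV = 887.704262
Price P = sum_t PV_t = 983.626902

Answer: Price = 983.6269


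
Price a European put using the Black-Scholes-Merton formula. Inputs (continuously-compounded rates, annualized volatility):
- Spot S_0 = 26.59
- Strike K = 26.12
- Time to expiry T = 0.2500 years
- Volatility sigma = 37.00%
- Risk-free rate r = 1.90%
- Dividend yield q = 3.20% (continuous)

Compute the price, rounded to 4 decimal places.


Answer: Price = 1.7450

Derivation:
d1 = (ln(S/K) + (r - q + 0.5*sigma^2) * T) / (sigma * sqrt(T)) = 0.17133190
d2 = d1 - sigma * sqrt(T) = -0.01366810
exp(-rT) = 0.99526126; exp(-qT) = 0.99203191
P = K * exp(-rT) * N(-d2) - S_0 * exp(-qT) * N(-d1)
N(-d1) = 0.43198140; N(-d2) = 0.50545261
P = 26.1200 * 0.99526126 * 0.50545261 - 26.5900 * 0.99203191 * 0.43198140 = 1.7450


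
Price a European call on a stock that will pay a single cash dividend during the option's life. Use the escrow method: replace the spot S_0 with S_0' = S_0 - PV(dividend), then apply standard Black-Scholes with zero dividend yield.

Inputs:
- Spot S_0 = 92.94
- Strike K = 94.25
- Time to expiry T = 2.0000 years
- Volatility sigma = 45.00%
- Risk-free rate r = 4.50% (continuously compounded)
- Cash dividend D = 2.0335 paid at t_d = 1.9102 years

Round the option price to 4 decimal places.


PV(D) = D * exp(-r * t_d) = 2.0335 * 0.91763185 = 1.86600437
S_0' = S_0 - PV(D) = 92.9400 - 1.86600437 = 91.07399563
d1 = (ln(S_0'/K) + (r + sigma^2/2)*T) / (sigma*sqrt(T)) = 0.40575592
d2 = d1 - sigma*sqrt(T) = -0.23064018
exp(-rT) = 0.91393119
N(d1) = 0.65753903; N(d2) = 0.40879718
C = S_0' * N(d1) - K * exp(-rT) * N(d2) = 91.07399563 * 0.65753903 - 94.2500 * 0.91393119 * 0.40879718 = 24.6717

Answer: Price = 24.6717


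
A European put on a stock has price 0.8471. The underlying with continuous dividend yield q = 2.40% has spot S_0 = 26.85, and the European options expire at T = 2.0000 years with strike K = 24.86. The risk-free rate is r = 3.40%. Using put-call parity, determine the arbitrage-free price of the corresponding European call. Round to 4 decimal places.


Answer: Call price = 3.2130

Derivation:
Put-call parity: C - P = S_0 * exp(-qT) - K * exp(-rT).
S_0 * exp(-qT) = 26.8500 * 0.95313379 = 25.59164218
K * exp(-rT) = 24.8600 * 0.93426047 = 23.22571537
C = P + S*exp(-qT) - K*exp(-rT)
C = 0.8471 + 25.59164218 - 23.22571537 = 3.2130


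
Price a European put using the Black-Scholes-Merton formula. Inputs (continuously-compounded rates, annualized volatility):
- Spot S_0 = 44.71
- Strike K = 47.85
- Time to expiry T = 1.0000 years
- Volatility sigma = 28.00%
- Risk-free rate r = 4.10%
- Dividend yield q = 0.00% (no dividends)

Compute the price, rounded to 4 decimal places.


d1 = (ln(S/K) + (r - q + 0.5*sigma^2) * T) / (sigma * sqrt(T)) = 0.04402169
d2 = d1 - sigma * sqrt(T) = -0.23597831
exp(-rT) = 0.95982913; exp(-qT) = 1.00000000
P = K * exp(-rT) * N(-d2) - S_0 * exp(-qT) * N(-d1)
N(-d1) = 0.48244356; N(-d2) = 0.59327525
P = 47.8500 * 0.95982913 * 0.59327525 - 44.7100 * 1.00000000 * 0.48244356 = 5.6778

Answer: Price = 5.6778


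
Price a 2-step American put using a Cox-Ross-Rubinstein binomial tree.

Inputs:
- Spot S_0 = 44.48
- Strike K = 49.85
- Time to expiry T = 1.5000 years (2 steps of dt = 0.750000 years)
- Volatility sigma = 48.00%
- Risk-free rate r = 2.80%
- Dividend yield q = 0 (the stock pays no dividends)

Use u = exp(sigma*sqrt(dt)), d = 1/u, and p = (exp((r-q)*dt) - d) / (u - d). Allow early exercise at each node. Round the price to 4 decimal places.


Answer: Price = V(0,0) = 12.8510

Derivation:
dt = T/N = 0.750000
u = exp(sigma*sqrt(dt)) = 1.515419; d = 1/u = 0.659883
p = (exp((r-q)*dt) - d) / (u - d) = 0.422354
Discount per step: exp(-r*dt) = 0.979219
Stock lattice S(k, i) with i counting down-moves:
  k=0: S(0,0) = 44.4800
  k=1: S(1,0) = 67.4059; S(1,1) = 29.3516
  k=2: S(2,0) = 102.1481; S(2,1) = 44.4800; S(2,2) = 19.3686
Terminal payoffs V(N, i) = max(K - S_T, 0):
  V(2,0) = 0.000000; V(2,1) = 5.370000; V(2,2) = 30.481360
Backward induction: V(k, i) = exp(-r*dt) * [p * V(k+1, i) + (1-p) * V(k+1, i+1)]; then take max(V_cont, immediate exercise) for American.
  V(1,0) = exp(-r*dt) * [p*0.000000 + (1-p)*5.370000] = 3.037499; exercise = 0.000000; V(1,0) = max -> 3.037499
  V(1,1) = exp(-r*dt) * [p*5.370000 + (1-p)*30.481360] = 19.462454; exercise = 20.498388; V(1,1) = max -> 20.498388
  V(0,0) = exp(-r*dt) * [p*3.037499 + (1-p)*20.498388] = 12.850995; exercise = 5.370000; V(0,0) = max -> 12.850995


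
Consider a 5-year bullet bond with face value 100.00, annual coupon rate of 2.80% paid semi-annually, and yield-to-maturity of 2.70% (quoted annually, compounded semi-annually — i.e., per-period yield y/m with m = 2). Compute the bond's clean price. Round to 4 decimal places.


Answer: Price = 100.4648

Derivation:
Coupon per period c = face * coupon_rate / m = 1.400000
Periods per year m = 2; per-period yield y/m = 0.013500
Number of cashflows N = 10
Cashflows (t years, CF_t, discount factor 1/(1+y/m)^(m*t), PV):
  t = 0.5000: CF_t = 1.400000, DF = 0.986680, PV = 1.381352
  t = 1.0000: CF_t = 1.400000, DF = 0.973537, PV = 1.362952
  t = 1.5000: CF_t = 1.400000, DF = 0.960569, PV = 1.344797
  t = 2.0000: CF_t = 1.400000, DF = 0.947774, PV = 1.326884
  t = 2.5000: CF_t = 1.400000, DF = 0.935150, PV = 1.309210
  t = 3.0000: CF_t = 1.400000, DF = 0.922694, PV = 1.291771
  t = 3.5000: CF_t = 1.400000, DF = 0.910403, PV = 1.274564
  t = 4.0000: CF_t = 1.400000, DF = 0.898276, PV = 1.257587
  t = 4.5000: CF_t = 1.400000, DF = 0.886311, PV = 1.240836
  t = 5.0000: CF_t = 101.400000, DF = 0.874505, PV = 88.674842
Price P = sum_t PV_t = 100.464795


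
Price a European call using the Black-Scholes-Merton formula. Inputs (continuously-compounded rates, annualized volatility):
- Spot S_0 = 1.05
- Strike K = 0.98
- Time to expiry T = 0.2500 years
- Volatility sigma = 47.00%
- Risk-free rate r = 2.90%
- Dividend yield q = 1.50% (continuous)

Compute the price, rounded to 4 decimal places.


Answer: Price = 0.1354

Derivation:
d1 = (ln(S/K) + (r - q + 0.5*sigma^2) * T) / (sigma * sqrt(T)) = 0.42598030
d2 = d1 - sigma * sqrt(T) = 0.19098030
exp(-rT) = 0.99277622; exp(-qT) = 0.99625702
C = S_0 * exp(-qT) * N(d1) - K * exp(-rT) * N(d2)
N(d1) = 0.66493890; N(d2) = 0.57572949
C = 1.0500 * 0.99625702 * 0.66493890 - 0.9800 * 0.99277622 * 0.57572949 = 0.1354


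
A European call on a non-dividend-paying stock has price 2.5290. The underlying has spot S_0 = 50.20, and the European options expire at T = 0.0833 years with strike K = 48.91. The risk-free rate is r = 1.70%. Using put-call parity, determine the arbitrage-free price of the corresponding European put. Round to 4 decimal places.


Answer: Put price = 1.1698

Derivation:
Put-call parity: C - P = S_0 * exp(-qT) - K * exp(-rT).
S_0 * exp(-qT) = 50.2000 * 1.00000000 = 50.20000000
K * exp(-rT) = 48.9100 * 0.99858490 = 48.84078757
P = C - S*exp(-qT) + K*exp(-rT)
P = 2.5290 - 50.20000000 + 48.84078757 = 1.1698


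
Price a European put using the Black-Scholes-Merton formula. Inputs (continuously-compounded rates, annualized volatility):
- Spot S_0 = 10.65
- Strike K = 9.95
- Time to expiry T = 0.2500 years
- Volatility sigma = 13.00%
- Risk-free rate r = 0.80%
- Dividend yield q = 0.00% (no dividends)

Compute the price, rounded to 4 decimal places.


Answer: Price = 0.0480

Derivation:
d1 = (ln(S/K) + (r - q + 0.5*sigma^2) * T) / (sigma * sqrt(T)) = 1.10922832
d2 = d1 - sigma * sqrt(T) = 1.04422832
exp(-rT) = 0.99800200; exp(-qT) = 1.00000000
P = K * exp(-rT) * N(-d2) - S_0 * exp(-qT) * N(-d1)
N(-d1) = 0.13366585; N(-d2) = 0.14818988
P = 9.9500 * 0.99800200 * 0.14818988 - 10.6500 * 1.00000000 * 0.13366585 = 0.0480


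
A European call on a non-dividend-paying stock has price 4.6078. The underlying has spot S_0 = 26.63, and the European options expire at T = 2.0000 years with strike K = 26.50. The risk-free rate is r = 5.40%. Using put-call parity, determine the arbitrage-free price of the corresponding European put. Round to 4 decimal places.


Put-call parity: C - P = S_0 * exp(-qT) - K * exp(-rT).
S_0 * exp(-qT) = 26.6300 * 1.00000000 = 26.63000000
K * exp(-rT) = 26.5000 * 0.89762760 = 23.78713131
P = C - S*exp(-qT) + K*exp(-rT)
P = 4.6078 - 26.63000000 + 23.78713131 = 1.7649

Answer: Put price = 1.7649


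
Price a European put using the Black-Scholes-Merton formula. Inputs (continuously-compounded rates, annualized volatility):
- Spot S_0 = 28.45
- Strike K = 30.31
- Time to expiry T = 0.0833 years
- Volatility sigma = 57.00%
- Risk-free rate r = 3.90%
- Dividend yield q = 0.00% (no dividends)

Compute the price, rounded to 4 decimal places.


Answer: Price = 2.9302

Derivation:
d1 = (ln(S/K) + (r - q + 0.5*sigma^2) * T) / (sigma * sqrt(T)) = -0.28295060
d2 = d1 - sigma * sqrt(T) = -0.44746252
exp(-rT) = 0.99675657; exp(-qT) = 1.00000000
P = K * exp(-rT) * N(-d2) - S_0 * exp(-qT) * N(-d1)
N(-d1) = 0.61139265; N(-d2) = 0.67272943
P = 30.3100 * 0.99675657 * 0.67272943 - 28.4500 * 1.00000000 * 0.61139265 = 2.9302


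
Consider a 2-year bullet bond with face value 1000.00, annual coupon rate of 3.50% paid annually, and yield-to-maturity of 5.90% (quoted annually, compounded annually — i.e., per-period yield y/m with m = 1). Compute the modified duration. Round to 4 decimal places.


Answer: Modified duration = 1.8559

Derivation:
Coupon per period c = face * coupon_rate / m = 35.000000
Periods per year m = 1; per-period yield y/m = 0.059000
Number of cashflows N = 2
Cashflows (t years, CF_t, discount factor 1/(1+y/m)^(m*t), PV):
  t = 1.0000: CF_t = 35.000000, DF = 0.944287, PV = 33.050047
  t = 2.0000: CF_t = 1035.000000, DF = 0.891678, PV = 922.886790
Price P = sum_t PV_t = 955.936837
First compute Macaulay numerator sum_t t * PV_t:
  t * PV_t at t = 1.0000: 33.050047
  t * PV_t at t = 2.0000: 1845.773580
Macaulay duration D = 1878.823627 / 955.936837 = 1.965427
Modified duration = D / (1 + y/m) = 1.965427 / (1 + 0.059000) = 1.855927


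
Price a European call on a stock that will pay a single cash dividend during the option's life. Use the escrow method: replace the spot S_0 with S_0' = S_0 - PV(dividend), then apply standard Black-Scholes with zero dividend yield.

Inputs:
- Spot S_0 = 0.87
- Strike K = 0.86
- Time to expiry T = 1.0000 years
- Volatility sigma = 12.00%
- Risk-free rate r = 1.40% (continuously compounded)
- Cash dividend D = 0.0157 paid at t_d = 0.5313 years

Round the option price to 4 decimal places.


Answer: Price = 0.0440

Derivation:
PV(D) = D * exp(-r * t_d) = 0.0157 * 0.99258939 = 0.01558365
S_0' = S_0 - PV(D) = 0.8700 - 0.01558365 = 0.85441635
d1 = (ln(S_0'/K) + (r + sigma^2/2)*T) / (sigma*sqrt(T)) = 0.12238509
d2 = d1 - sigma*sqrt(T) = 0.00238509
exp(-rT) = 0.98609754
N(d1) = 0.54870298; N(d2) = 0.50095151
C = S_0' * N(d1) - K * exp(-rT) * N(d2) = 0.85441635 * 0.54870298 - 0.8600 * 0.98609754 * 0.50095151 = 0.0440


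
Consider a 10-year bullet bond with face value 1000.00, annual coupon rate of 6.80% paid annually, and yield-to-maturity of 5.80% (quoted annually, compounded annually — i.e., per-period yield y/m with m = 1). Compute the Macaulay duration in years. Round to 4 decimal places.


Coupon per period c = face * coupon_rate / m = 68.000000
Periods per year m = 1; per-period yield y/m = 0.058000
Number of cashflows N = 10
Cashflows (t years, CF_t, discount factor 1/(1+y/m)^(m*t), PV):
  t = 1.0000: CF_t = 68.000000, DF = 0.945180, PV = 64.272212
  t = 2.0000: CF_t = 68.000000, DF = 0.893364, PV = 60.748782
  t = 3.0000: CF_t = 68.000000, DF = 0.844390, PV = 57.418509
  t = 4.0000: CF_t = 68.000000, DF = 0.798100, PV = 54.270802
  t = 5.0000: CF_t = 68.000000, DF = 0.754348, PV = 51.295654
  t = 6.0000: CF_t = 68.000000, DF = 0.712994, PV = 48.483605
  t = 7.0000: CF_t = 68.000000, DF = 0.673908, PV = 45.825714
  t = 8.0000: CF_t = 68.000000, DF = 0.636964, PV = 43.313529
  t = 9.0000: CF_t = 68.000000, DF = 0.602045, PV = 40.939063
  t = 10.0000: CF_t = 1068.000000, DF = 0.569041, PV = 607.735458
Price P = sum_t PV_t = 1074.303329
Macaulay numerator sum_t t * PV_t:
  t * PV_t at t = 1.0000: 64.272212
  t * PV_t at t = 2.0000: 121.497565
  t * PV_t at t = 3.0000: 172.255526
  t * PV_t at t = 4.0000: 217.083209
  t * PV_t at t = 5.0000: 256.478272
  t * PV_t at t = 6.0000: 290.901631
  t * PV_t at t = 7.0000: 320.779997
  t * PV_t at t = 8.0000: 346.508233
  t * PV_t at t = 9.0000: 368.451571
  t * PV_t at t = 10.0000: 6077.354579
Macaulay duration D = (sum_t t * PV_t) / P = 8235.582796 / 1074.303329 = 7.665975

Answer: Macaulay duration = 7.6660 years


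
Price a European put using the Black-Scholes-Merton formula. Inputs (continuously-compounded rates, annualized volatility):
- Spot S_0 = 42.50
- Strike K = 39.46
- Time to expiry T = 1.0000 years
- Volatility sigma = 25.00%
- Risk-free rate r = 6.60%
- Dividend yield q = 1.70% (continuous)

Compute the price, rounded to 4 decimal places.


Answer: Price = 1.9566

Derivation:
d1 = (ln(S/K) + (r - q + 0.5*sigma^2) * T) / (sigma * sqrt(T)) = 0.61786630
d2 = d1 - sigma * sqrt(T) = 0.36786630
exp(-rT) = 0.93613086; exp(-qT) = 0.98314368
P = K * exp(-rT) * N(-d2) - S_0 * exp(-qT) * N(-d1)
N(-d1) = 0.26833174; N(-d2) = 0.35648646
P = 39.4600 * 0.93613086 * 0.35648646 - 42.5000 * 0.98314368 * 0.26833174 = 1.9566


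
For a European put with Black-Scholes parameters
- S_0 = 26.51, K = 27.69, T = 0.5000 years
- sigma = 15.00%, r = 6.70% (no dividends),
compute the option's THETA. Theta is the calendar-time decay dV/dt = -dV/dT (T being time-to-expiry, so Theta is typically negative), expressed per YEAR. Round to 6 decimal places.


d1 = -0.0417128596; d2 = -0.1477788768
phi(d1) = 0.3985953590; exp(-qT) = 1.0000000000; exp(-rT) = 0.9670549112
Theta = -S*exp(-qT)*phi(d1)*sigma/(2*sqrt(T)) + r*K*exp(-rT)*N(-d2) - q*S*exp(-qT)*N(-d1)
N(-d1) = 0.5166361988; N(-d2) = 0.5587413599; sqrt(T) = 0.7071067812
Term 1 = -26.5100 * 1.0000000000 * 0.3985953590 * 0.1500 / (2 * 0.7071067812) = -1.1207744624
Term 2 = 0.0670 * 27.6900 * 0.9670549112 * 0.5587413599 = 1.0024430605
Term 3 = 0 (no dividend yield, q = 0)
Theta = -1.1207744624 + (1.0024430605) + (0.0000000000) = -0.118331

Answer: Theta = -0.118331


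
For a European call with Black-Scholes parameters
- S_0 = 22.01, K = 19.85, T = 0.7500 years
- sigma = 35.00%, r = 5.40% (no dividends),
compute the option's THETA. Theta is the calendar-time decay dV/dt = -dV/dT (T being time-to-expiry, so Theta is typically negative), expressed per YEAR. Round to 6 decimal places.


d1 = 0.6259479475; d2 = 0.3228390562
phi(d1) = 0.3279664542; exp(-qT) = 1.0000000000; exp(-rT) = 0.9603091645
Theta = -S*exp(-qT)*phi(d1)*sigma/(2*sqrt(T)) - r*K*exp(-rT)*N(d2) + q*S*exp(-qT)*N(d1)
N(d1) = 0.7343254582; N(d2) = 0.6265914336; sqrt(T) = 0.8660254038
Term 1 = -22.0100 * 1.0000000000 * 0.3279664542 * 0.3500 / (2 * 0.8660254038) = -1.4586694391
Term 2 = -0.0540 * 19.8500 * 0.9603091645 * 0.6265914336 = -0.6449852717
Term 3 = 0 (no dividend yield, q = 0)
Theta = -1.4586694391 + (-0.6449852717) + (0.0000000000) = -2.103655

Answer: Theta = -2.103655


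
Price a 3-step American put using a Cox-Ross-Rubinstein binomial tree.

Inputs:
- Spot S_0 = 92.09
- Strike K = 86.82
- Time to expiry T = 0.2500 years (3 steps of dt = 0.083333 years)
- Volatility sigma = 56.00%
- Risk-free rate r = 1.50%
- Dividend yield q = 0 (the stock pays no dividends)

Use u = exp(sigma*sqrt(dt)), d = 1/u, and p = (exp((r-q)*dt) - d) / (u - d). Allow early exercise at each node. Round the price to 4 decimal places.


Answer: Price = V(0,0) = 8.0437

Derivation:
dt = T/N = 0.083333
u = exp(sigma*sqrt(dt)) = 1.175458; d = 1/u = 0.850732
p = (exp((r-q)*dt) - d) / (u - d) = 0.463525
Discount per step: exp(-r*dt) = 0.998751
Stock lattice S(k, i) with i counting down-moves:
  k=0: S(0,0) = 92.0900
  k=1: S(1,0) = 108.2480; S(1,1) = 78.3439
  k=2: S(2,0) = 127.2409; S(2,1) = 92.0900; S(2,2) = 66.6497
  k=3: S(3,0) = 149.5664; S(3,1) = 108.2480; S(3,2) = 78.3439; S(3,3) = 56.7010
Terminal payoffs V(N, i) = max(K - S_T, 0):
  V(3,0) = 0.000000; V(3,1) = 0.000000; V(3,2) = 8.476086; V(3,3) = 30.118984
Backward induction: V(k, i) = exp(-r*dt) * [p * V(k+1, i) + (1-p) * V(k+1, i+1)]; then take max(V_cont, immediate exercise) for American.
  V(2,0) = exp(-r*dt) * [p*0.000000 + (1-p)*0.000000] = 0.000000; exercise = 0.000000; V(2,0) = max -> 0.000000
  V(2,1) = exp(-r*dt) * [p*0.000000 + (1-p)*8.476086] = 4.541527; exercise = 0.000000; V(2,1) = max -> 4.541527
  V(2,2) = exp(-r*dt) * [p*8.476086 + (1-p)*30.118984] = 20.061865; exercise = 20.170322; V(2,2) = max -> 20.170322
  V(1,0) = exp(-r*dt) * [p*0.000000 + (1-p)*4.541527] = 2.433372; exercise = 0.000000; V(1,0) = max -> 2.433372
  V(1,1) = exp(-r*dt) * [p*4.541527 + (1-p)*20.170322] = 12.909837; exercise = 8.476086; V(1,1) = max -> 12.909837
  V(0,0) = exp(-r*dt) * [p*2.433372 + (1-p)*12.909837] = 8.043672; exercise = 0.000000; V(0,0) = max -> 8.043672


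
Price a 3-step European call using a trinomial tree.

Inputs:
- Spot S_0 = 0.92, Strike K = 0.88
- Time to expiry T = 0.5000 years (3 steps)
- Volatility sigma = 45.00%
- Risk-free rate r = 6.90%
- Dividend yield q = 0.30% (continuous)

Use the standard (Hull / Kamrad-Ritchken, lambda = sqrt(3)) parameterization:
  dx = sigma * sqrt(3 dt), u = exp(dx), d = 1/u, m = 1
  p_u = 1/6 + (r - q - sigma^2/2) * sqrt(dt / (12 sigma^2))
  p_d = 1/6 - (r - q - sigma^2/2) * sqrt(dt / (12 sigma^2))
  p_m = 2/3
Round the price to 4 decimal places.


dt = T/N = 0.166667; dx = sigma*sqrt(3*dt) = 0.318198
u = exp(dx) = 1.374648; d = 1/u = 0.727459
p_u = 0.157435, p_m = 0.666667, p_d = 0.175898
Discount per step: exp(-r*dt) = 0.988566
Stock lattice S(k, j) with j the centered position index:
  k=0: S(0,+0) = 0.9200
  k=1: S(1,-1) = 0.6693; S(1,+0) = 0.9200; S(1,+1) = 1.2647
  k=2: S(2,-2) = 0.4869; S(2,-1) = 0.6693; S(2,+0) = 0.9200; S(2,+1) = 1.2647; S(2,+2) = 1.7385
  k=3: S(3,-3) = 0.3542; S(3,-2) = 0.4869; S(3,-1) = 0.6693; S(3,+0) = 0.9200; S(3,+1) = 1.2647; S(3,+2) = 1.7385; S(3,+3) = 2.3898
Terminal payoffs V(N, j) = max(S_T - K, 0):
  V(3,-3) = 0.000000; V(3,-2) = 0.000000; V(3,-1) = 0.000000; V(3,+0) = 0.040000; V(3,+1) = 0.384677; V(3,+2) = 0.858486; V(3,+3) = 1.509807
Backward induction: V(k, j) = exp(-r*dt) * [p_u * V(k+1, j+1) + p_m * V(k+1, j) + p_d * V(k+1, j-1)]
  V(2,-2) = exp(-r*dt) * [p_u*0.000000 + p_m*0.000000 + p_d*0.000000] = 0.000000
  V(2,-1) = exp(-r*dt) * [p_u*0.040000 + p_m*0.000000 + p_d*0.000000] = 0.006225
  V(2,+0) = exp(-r*dt) * [p_u*0.384677 + p_m*0.040000 + p_d*0.000000] = 0.086231
  V(2,+1) = exp(-r*dt) * [p_u*0.858486 + p_m*0.384677 + p_d*0.040000] = 0.394085
  V(2,+2) = exp(-r*dt) * [p_u*1.509807 + p_m*0.858486 + p_d*0.384677] = 0.867649
  V(1,-1) = exp(-r*dt) * [p_u*0.086231 + p_m*0.006225 + p_d*0.000000] = 0.017523
  V(1,+0) = exp(-r*dt) * [p_u*0.394085 + p_m*0.086231 + p_d*0.006225] = 0.119246
  V(1,+1) = exp(-r*dt) * [p_u*0.867649 + p_m*0.394085 + p_d*0.086231] = 0.409750
  V(0,+0) = exp(-r*dt) * [p_u*0.409750 + p_m*0.119246 + p_d*0.017523] = 0.145407

Answer: Price = V(0,0) = 0.1454


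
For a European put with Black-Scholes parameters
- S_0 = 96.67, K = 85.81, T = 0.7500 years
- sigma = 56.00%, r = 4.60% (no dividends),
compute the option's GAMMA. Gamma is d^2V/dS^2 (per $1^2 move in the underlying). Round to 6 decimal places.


Answer: Gamma = 0.007277

Derivation:
d1 = 0.5593442951; d2 = 0.0743700690
phi(d1) = 0.3411709685; exp(-qT) = 1.0000000000; exp(-rT) = 0.9660883397
Gamma = exp(-qT) * phi(d1) / (S * sigma * sqrt(T)) = 1.0000000000 * 0.3411709685 / (96.6700 * 0.5600 * 0.8660254038) = 0.007277


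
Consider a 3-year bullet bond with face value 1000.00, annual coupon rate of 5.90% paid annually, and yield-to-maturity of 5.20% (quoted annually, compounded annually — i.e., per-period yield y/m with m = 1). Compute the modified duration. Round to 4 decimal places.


Coupon per period c = face * coupon_rate / m = 59.000000
Periods per year m = 1; per-period yield y/m = 0.052000
Number of cashflows N = 3
Cashflows (t years, CF_t, discount factor 1/(1+y/m)^(m*t), PV):
  t = 1.0000: CF_t = 59.000000, DF = 0.950570, PV = 56.083650
  t = 2.0000: CF_t = 59.000000, DF = 0.903584, PV = 53.311455
  t = 3.0000: CF_t = 1059.000000, DF = 0.858920, PV = 909.596416
Price P = sum_t PV_t = 1018.991521
First compute Macaulay numerator sum_t t * PV_t:
  t * PV_t at t = 1.0000: 56.083650
  t * PV_t at t = 2.0000: 106.622909
  t * PV_t at t = 3.0000: 2728.789249
Macaulay duration D = 2891.495808 / 1018.991521 = 2.837605
Modified duration = D / (1 + y/m) = 2.837605 / (1 + 0.052000) = 2.697344

Answer: Modified duration = 2.6973
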